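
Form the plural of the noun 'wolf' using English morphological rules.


Apply rule: Change -f to -ves. 'wolf' becomes 'wolves'.

wolves


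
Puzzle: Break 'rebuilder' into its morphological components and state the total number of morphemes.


Step 1: Identify prefix: 're' (meaning: again)
Step 2: Identify root: 'build'
Step 3: Identify suffix(es): 'er'
Decomposition: re- (prefix: again) + build (root) + -er (suffix: one who)
Total morphemes: 3

3 morphemes (re- (prefix: again) + build (root) + -er (suffix: one who))


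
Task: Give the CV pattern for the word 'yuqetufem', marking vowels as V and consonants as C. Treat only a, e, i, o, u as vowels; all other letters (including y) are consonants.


Letter mapping: y = C, u = V, q = C, e = V, t = C, u = V, f = C, e = V, m = C.

CVCVCVCVC


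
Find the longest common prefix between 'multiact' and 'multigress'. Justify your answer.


Compare from the start: 5 characters match: 'multi'. Mismatch at position 6: 'a' vs 'g'.

multi


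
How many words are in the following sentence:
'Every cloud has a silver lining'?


Split into words: Every | cloud | has | a | silver | lining = 6 words.

6


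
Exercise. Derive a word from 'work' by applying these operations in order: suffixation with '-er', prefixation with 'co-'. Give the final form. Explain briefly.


Step 1: Add suffix '-er' to 'work' = 'worker'
Step 2: Add prefix 'co-' to 'worker' = 'coworker'

coworker


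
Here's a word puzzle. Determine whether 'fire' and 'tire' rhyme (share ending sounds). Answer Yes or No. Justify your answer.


Rime (stressed vowel + following sounds) of 'fire': -ire = /aɪər/
Rime of 'tire': -ire = /aɪər/
/aɪər/ and /aɪər/ are the same ending sound, so the words rhyme.

Yes


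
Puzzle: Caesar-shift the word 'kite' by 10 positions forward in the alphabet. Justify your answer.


Shift each letter by 10: k -> u, i -> s, t -> d, e -> o. Result: 'usdo'.

usdo


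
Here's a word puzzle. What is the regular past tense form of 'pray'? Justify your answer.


Apply rule: Add -ed. 'pray' becomes 'prayed'.

prayed


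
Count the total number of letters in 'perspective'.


Spell out 'perspective' and number each letter: p(1), e(2), r(3), s(4), p(5), e(6), c(7), t(8), i(9), v(10), e(11). Total: 11 letters.

11


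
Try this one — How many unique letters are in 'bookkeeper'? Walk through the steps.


Unique letters in 'bookkeeper': {b, e, k, o, p, r} = 6 distinct letters.

6


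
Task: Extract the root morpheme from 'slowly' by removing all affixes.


Remove suffix '-ly' from 'slowly' to get root 'slow'.

slow


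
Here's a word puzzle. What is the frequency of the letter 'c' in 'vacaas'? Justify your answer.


Letter 'c' in 'vacaas': found at position(s) 3 = 1 occurrence(s).

1


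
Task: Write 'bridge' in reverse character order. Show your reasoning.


Reverse 'bridge' character by character: 'egdirb'.

egdirb


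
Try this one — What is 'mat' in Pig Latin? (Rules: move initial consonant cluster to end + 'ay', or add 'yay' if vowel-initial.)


'mat': move consonant cluster 'm' to end and add 'ay': 'atmay'.

atmay


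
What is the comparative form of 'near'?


Apply comparative formation (add -er): 'near' -> 'nearer'.

nearer


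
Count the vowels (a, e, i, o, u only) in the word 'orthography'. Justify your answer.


Vowels in 'orthography': o, o, a = 3 vowels.

3


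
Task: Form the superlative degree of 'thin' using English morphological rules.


Apply superlative formation (double final consonant, add -est): 'thin' -> 'thinnest'.

thinnest


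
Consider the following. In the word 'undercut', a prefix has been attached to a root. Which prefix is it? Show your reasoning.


The word 'undercut' = 'under' (prefix) + 'cut' (root). The prefix is 'under'.

under


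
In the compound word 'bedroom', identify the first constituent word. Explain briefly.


Split 'bedroom' into 'bed' + 'room'. The first part is 'bed'.

bed


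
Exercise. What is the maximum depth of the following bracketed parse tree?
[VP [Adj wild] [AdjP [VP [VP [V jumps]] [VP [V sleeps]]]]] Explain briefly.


Count bracket nesting levels:
'[' at pos 0: depth = 1
'[' at pos 4: depth = 2
'[' at pos 15: depth = 2
'[' at pos 21: depth = 3
'[' at pos 25: depth = 4
'[' at pos 29: depth = 5
'[' at pos 40: depth = 4
'[' at pos 44: depth = 5
Maximum depth reached: 5

5


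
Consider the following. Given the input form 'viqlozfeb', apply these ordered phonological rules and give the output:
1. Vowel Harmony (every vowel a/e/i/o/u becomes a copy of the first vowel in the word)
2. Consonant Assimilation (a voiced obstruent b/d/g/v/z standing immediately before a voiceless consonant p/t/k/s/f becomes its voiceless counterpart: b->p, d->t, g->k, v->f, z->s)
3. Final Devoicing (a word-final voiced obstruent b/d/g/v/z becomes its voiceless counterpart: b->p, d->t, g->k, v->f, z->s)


Starting form: 'viqlozfeb'
Rule 1: Vowel Harmony: all vowels become 'i' (matching first vowel). 'viqlozfeb' -> 'viqlizfib'
Rule 2: Consonant Assimilation: voiced obstruent before voiceless consonant becomes voiceless ('zf' -> 'sf'). 'viqlizfib' -> 'viqlisfib'
Rule 3: Final Devoicing: word-final voiced obstruent 'b' becomes voiceless 'p'. 'viqlisfib' -> 'viqlisfip'
Final form: 'viqlisfip'

viqlisfip


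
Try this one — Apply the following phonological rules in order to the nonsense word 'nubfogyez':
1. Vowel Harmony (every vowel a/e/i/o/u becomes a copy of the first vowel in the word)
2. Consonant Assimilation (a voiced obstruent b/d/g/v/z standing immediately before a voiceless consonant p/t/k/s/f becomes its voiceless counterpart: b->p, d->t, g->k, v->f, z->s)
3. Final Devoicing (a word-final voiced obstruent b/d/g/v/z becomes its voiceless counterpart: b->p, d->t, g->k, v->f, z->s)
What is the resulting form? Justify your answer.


Starting form: 'nubfogyez'
Rule 1: Vowel Harmony: all vowels become 'u' (matching first vowel). 'nubfogyez' -> 'nubfugyuz'
Rule 2: Consonant Assimilation: voiced obstruent before voiceless consonant becomes voiceless ('bf' -> 'pf'). 'nubfugyuz' -> 'nupfugyuz'
Rule 3: Final Devoicing: word-final voiced obstruent 'z' becomes voiceless 's'. 'nupfugyuz' -> 'nupfugyus'
Final form: 'nupfugyus'

nupfugyus


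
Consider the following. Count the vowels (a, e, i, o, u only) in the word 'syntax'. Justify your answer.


Vowels in 'syntax': a = 1 vowels.

1


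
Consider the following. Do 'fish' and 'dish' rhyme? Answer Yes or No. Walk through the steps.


Rime (stressed vowel + following sounds) of 'fish': -ish = /ɪʃ/
Rime of 'dish': -ish = /ɪʃ/
/ɪʃ/ and /ɪʃ/ are the same ending sound, so the words rhyme.

Yes


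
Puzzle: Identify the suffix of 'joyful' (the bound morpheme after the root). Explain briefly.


The word 'joyful' = 'joy' (root) + '-ful' (suffix). The suffix is '-ful'.

ful


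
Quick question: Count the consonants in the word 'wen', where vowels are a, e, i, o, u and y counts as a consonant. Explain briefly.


Consonants in 'wen': w, n = 2 consonants.

2


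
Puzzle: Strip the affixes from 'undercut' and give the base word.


Remove prefix 'under' from 'undercut' to get root 'cut'.

cut


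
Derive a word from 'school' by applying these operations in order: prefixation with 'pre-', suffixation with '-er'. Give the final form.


Step 1: Add prefix 'pre-' to 'school' = 'preschool'
Step 2: Add suffix '-er' to 'preschool' = 'preschooler'

preschooler


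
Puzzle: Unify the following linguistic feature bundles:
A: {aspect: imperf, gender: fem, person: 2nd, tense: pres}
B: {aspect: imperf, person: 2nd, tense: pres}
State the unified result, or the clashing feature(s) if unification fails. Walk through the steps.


Compare features:
aspect: A=imperf vs B=imperf -> unified: imperf
gender: A=fem vs B=_ -> unified: fem
person: A=2nd vs B=2nd -> unified: 2nd
tense: A=pres vs B=pres -> unified: pres
No clashes found.

Unified: {aspect: imperf, gender: fem, person: 2nd, tense: pres}


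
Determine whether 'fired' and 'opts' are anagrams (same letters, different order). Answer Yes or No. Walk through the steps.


Sorted letters of 'fired': 'defir'
Sorted letters of 'opts': 'opst'
They do not match.

No


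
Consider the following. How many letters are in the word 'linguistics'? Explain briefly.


Spell out 'linguistics' and number each letter: l(1), i(2), n(3), g(4), u(5), i(6), s(7), t(8), i(9), c(10), s(11). Total: 11 letters.

11


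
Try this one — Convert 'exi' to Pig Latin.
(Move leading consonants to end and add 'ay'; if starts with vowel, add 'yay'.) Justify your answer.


'exi' starts with a vowel, so add 'yay': 'exiyay'.

exiyay


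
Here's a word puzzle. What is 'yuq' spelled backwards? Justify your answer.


Reverse 'yuq' character by character: 'quy'.

quy


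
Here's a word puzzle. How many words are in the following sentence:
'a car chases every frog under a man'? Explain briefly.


Split into words: a | car | chases | every | frog | under | a | man = 8 words.

8


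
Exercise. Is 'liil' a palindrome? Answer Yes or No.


Forward: 'liil'
Reversed: 'liil'
They are identical.

Yes


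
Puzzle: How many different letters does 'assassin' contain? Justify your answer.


Unique letters in 'assassin': {a, i, n, s} = 4 distinct letters.

4


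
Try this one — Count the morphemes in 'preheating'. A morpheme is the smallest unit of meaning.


Decomposition: pre- (prefix) + heat (root) + -ing (suffix) = 3 morpheme(s)

3 morphemes


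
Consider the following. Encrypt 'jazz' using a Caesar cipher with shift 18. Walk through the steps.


Shift each letter by 18: j -> b, a -> s, z -> r, z -> r. Result: 'bsrr'.

bsrr


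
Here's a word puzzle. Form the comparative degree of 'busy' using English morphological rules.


Apply comparative formation (consonant + y: change y to i, add -er): 'busy' -> 'busier'.

busier


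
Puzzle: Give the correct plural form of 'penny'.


Apply rule: Change -y to -ies (consonant + y). 'penny' becomes 'pennies'.

pennies


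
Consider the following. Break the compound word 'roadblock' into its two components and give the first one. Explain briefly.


Split 'roadblock' into 'road' + 'block'. The first part is 'road'.

road


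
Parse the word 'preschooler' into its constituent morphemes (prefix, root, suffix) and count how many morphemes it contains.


Step 1: Identify prefix: 'pre' (meaning: before)
Step 2: Identify root: 'school'
Step 3: Identify suffix(es): 'er'
Decomposition: pre- (prefix: before) + school (root) + -er (suffix: one who)
Total morphemes: 3

3 morphemes (pre- (prefix: before) + school (root) + -er (suffix: one who))


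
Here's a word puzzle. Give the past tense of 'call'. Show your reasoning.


Apply rule: Add -ed. 'call' becomes 'called'.

called


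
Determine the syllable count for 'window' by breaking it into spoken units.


Break 'window' into syllables: win-dow -> win | dow = 2 syllables

2 syllables


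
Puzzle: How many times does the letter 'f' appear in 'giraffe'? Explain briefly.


Letter 'f' in 'giraffe': found at position(s) 5, 6 = 2 occurrence(s).

2


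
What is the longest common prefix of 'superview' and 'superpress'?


Compare from the start: 5 characters match: 'super'. Mismatch at position 6: 'v' vs 'p'.

super


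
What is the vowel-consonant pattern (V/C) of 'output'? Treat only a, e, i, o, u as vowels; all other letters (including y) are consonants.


Letter mapping: o = V, u = V, t = C, p = C, u = V, t = C.

VVCCVC


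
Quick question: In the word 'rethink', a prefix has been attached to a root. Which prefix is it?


The word 'rethink' = 're' (prefix) + 'think' (root). The prefix is 're'.

re


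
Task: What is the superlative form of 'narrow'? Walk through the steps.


Apply superlative formation (add -est): 'narrow' -> 'narrowest'.

narrowest


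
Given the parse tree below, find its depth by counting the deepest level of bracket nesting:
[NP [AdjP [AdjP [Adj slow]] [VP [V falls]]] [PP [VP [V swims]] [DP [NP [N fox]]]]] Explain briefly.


Count bracket nesting levels:
'[' at pos 0: depth = 1
'[' at pos 4: depth = 2
'[' at pos 10: depth = 3
'[' at pos 16: depth = 4
'[' at pos 28: depth = 3
'[' at pos 32: depth = 4
'[' at pos 44: depth = 2
'[' at pos 48: depth = 3
'[' at pos 52: depth = 4
'[' at pos 63: depth = 3
'[' at pos 67: depth = 4
'[' at pos 71: depth = 5
Maximum depth reached: 5

5


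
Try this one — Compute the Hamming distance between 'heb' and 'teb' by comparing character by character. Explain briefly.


Alignment:
Position 1: 'h' vs 't' = DIFFER
Position 2: 'e' vs 'e' = match
Position 3: 'b' vs 'b' = match
Total differences: 1

1


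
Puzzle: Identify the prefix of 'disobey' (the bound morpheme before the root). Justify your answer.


The word 'disobey' = 'dis' (prefix) + 'obey' (root). The prefix is 'dis'.

dis


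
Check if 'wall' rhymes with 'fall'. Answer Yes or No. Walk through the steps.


Rime (stressed vowel + following sounds) of 'wall': -all = /ɔːl/
Rime of 'fall': -all = /ɔːl/
/ɔːl/ and /ɔːl/ are the same ending sound, so the words rhyme.

Yes


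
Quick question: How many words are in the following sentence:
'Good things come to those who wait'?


Split into words: Good | things | come | to | those | who | wait = 7 words.

7


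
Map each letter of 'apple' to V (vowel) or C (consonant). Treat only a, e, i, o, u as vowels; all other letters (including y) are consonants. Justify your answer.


Letter mapping: a = V, p = C, p = C, l = C, e = V.

VCCCV


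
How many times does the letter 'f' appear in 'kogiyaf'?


Letter 'f' in 'kogiyaf': found at position(s) 7 = 1 occurrence(s).

1


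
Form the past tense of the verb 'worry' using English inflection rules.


Apply rule: Change -y to -ied. 'worry' becomes 'worried'.

worried


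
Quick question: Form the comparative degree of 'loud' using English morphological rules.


Apply comparative formation (add -er): 'loud' -> 'louder'.

louder


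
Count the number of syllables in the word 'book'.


Break 'book' into syllables: book -> book = 1 syllable

1 syllable


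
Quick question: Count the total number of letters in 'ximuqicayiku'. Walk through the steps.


Spell out 'ximuqicayiku' and number each letter: x(1), i(2), m(3), u(4), q(5), i(6), c(7), a(8), y(9), i(10), k(11), u(12). Total: 12 letters.

12


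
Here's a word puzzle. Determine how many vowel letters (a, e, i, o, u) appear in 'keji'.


Vowels in 'keji': e, i = 2 vowels.

2


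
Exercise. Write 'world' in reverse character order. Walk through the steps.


Reverse 'world' character by character: 'dlrow'.

dlrow


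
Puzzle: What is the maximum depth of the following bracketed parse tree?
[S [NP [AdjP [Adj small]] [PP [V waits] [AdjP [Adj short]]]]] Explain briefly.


Count bracket nesting levels:
'[' at pos 0: depth = 1
'[' at pos 3: depth = 2
'[' at pos 7: depth = 3
'[' at pos 13: depth = 4
'[' at pos 26: depth = 3
'[' at pos 30: depth = 4
'[' at pos 40: depth = 4
'[' at pos 46: depth = 5
Maximum depth reached: 5

5


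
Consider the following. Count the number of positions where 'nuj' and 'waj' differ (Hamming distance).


Alignment:
Position 1: 'n' vs 'w' = DIFFER
Position 2: 'u' vs 'a' = DIFFER
Position 3: 'j' vs 'j' = match
Total differences: 2

2


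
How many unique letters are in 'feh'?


Unique letters in 'feh': {e, f, h} = 3 distinct letters.

3


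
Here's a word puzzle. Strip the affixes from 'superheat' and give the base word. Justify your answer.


Remove prefix 'super' from 'superheat' to get root 'heat'.

heat


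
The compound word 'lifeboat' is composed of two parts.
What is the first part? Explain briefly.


Split 'lifeboat' into 'life' + 'boat'. The first part is 'life'.

life


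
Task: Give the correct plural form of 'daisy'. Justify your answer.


Apply rule: Change -y to -ies (consonant + y). 'daisy' becomes 'daisies'.

daisies


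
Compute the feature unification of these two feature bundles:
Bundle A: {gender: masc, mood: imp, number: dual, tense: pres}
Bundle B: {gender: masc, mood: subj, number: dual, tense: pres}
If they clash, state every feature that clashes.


Compare features:
gender: A=masc vs B=masc -> unified: masc
mood: A=imp vs B=subj -> CLASH
number: A=dual vs B=dual -> unified: dual
tense: A=pres vs B=pres -> unified: pres
Clash detected on feature 'mood' (imp vs subj); unification fails.

CLASH on 'mood' (imp vs subj)


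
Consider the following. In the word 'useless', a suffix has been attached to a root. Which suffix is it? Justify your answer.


The word 'useless' = 'use' (root) + '-less' (suffix). The suffix is '-less'.

less


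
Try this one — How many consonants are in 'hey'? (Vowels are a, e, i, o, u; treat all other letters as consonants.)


Consonants in 'hey': h, y = 2 consonants.

2


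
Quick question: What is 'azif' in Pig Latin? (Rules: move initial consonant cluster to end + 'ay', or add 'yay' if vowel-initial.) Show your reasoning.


'azif' starts with a vowel, so add 'yay': 'azifyay'.

azifyay


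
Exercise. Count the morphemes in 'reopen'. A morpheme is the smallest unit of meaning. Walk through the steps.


Decomposition: re- (prefix) + open (root) = 2 morpheme(s)

2 morphemes


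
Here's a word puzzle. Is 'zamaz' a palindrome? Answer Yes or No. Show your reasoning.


Forward: 'zamaz'
Reversed: 'zamaz'
They are identical.

Yes


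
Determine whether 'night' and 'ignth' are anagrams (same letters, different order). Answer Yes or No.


Sorted letters of 'night': 'ghint'
Sorted letters of 'ignth': 'ghint'
They match.

Yes


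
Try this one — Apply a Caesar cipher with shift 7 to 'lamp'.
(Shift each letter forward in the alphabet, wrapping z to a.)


Shift each letter by 7: l -> s, a -> h, m -> t, p -> w. Result: 'shtw'.

shtw


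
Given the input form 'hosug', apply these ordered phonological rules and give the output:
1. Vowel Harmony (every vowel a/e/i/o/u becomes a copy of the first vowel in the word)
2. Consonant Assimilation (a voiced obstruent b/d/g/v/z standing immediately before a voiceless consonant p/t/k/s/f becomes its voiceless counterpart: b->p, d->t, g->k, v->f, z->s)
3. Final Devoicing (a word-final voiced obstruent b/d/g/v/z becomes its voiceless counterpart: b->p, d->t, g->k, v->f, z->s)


Starting form: 'hosug'
Rule 1: Vowel Harmony: all vowels become 'o' (matching first vowel). 'hosug' -> 'hosog'
Rule 2: Consonant Assimilation: no voiced obstruent (b/d/g/v/z) stands immediately before a voiceless consonant (p/t/k/s/f). No change.
Rule 3: Final Devoicing: word-final voiced obstruent 'g' becomes voiceless 'k'. 'hosog' -> 'hosok'
Final form: 'hosok'

hosok


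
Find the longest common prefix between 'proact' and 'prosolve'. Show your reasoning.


Compare from the start: 3 characters match: 'pro'. Mismatch at position 4: 'a' vs 's'.

pro


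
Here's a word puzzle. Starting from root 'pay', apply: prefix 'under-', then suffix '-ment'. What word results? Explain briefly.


Step 1: Add prefix 'under-' to 'pay' = 'underpay'
Step 2: Add suffix '-ment' to 'underpay' = 'underpayment'

underpayment


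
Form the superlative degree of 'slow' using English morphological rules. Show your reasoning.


Apply superlative formation (add -est): 'slow' -> 'slowest'.

slowest


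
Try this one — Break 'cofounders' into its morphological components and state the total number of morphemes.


Step 1: Identify prefix: 'co' (meaning: together)
Step 2: Identify root: 'found'
Step 3: Identify suffix(es): 'er, s'
Decomposition: co- (prefix: together) + found (root) + -er (suffix: one who) + -s (plural)
Total morphemes: 4

4 morphemes (co- (prefix: together) + found (root) + -er (suffix: one who) + -s (plural))


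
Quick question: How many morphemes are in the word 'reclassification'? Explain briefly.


Decomposition: re- (prefix) + class (root) + -ify (suffix) + -ation (suffix) = 4 morpheme(s)

4 morphemes


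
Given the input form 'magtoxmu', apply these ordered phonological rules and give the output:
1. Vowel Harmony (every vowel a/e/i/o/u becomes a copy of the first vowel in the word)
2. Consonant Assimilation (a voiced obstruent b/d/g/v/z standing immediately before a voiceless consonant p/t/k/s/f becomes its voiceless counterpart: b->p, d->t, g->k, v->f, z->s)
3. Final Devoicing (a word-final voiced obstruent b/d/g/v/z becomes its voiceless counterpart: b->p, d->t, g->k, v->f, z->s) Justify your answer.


Starting form: 'magtoxmu'
Rule 1: Vowel Harmony: all vowels become 'a' (matching first vowel). 'magtoxmu' -> 'magtaxma'
Rule 2: Consonant Assimilation: voiced obstruent before voiceless consonant becomes voiceless ('gt' -> 'kt'). 'magtaxma' -> 'maktaxma'
Rule 3: Final Devoicing: the word ends in the vowel 'a', not a consonant. No change.
Final form: 'maktaxma'

maktaxma


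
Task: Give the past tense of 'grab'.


Apply rule: Double final consonant and add -ed. 'grab' becomes 'grabbed'.

grabbed


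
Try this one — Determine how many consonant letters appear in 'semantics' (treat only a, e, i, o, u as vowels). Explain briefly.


Consonants in 'semantics': s, m, n, t, c, s = 6 consonants.

6


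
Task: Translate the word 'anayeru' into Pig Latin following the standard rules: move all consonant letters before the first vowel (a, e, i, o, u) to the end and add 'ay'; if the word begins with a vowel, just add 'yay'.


'anayeru' starts with a vowel, so add 'yay': 'anayeruyay'.

anayeruyay


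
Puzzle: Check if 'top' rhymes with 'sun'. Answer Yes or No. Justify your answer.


Rime (stressed vowel + following sounds) of 'top': -op = /ɒp/
Rime of 'sun': -un = /ʌn/
/ɒp/ and /ʌn/ are different ending sounds, so the words do not rhyme.

No


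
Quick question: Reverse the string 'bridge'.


Reverse 'bridge' character by character: 'egdirb'.

egdirb


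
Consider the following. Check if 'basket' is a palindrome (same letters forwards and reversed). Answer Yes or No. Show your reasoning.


Forward: 'basket'
Reversed: 'teksab'
They differ.

No


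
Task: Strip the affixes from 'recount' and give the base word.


Remove prefix 're' from 'recount' to get root 'count'.

count


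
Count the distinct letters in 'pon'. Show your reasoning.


Unique letters in 'pon': {n, o, p} = 3 distinct letters.

3


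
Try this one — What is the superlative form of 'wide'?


Apply superlative formation (ends in e: add -st): 'wide' -> 'widest'.

widest


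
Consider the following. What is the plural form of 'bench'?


Apply rule: Add -es (sibilant/fricative ending). 'bench' becomes 'benches'.

benches


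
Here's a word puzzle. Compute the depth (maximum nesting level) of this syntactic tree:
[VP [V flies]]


Count bracket nesting levels:
'[' at pos 0: depth = 1
'[' at pos 4: depth = 2
Maximum depth reached: 2

2


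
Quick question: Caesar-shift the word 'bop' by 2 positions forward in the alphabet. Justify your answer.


Shift each letter by 2: b -> d, o -> q, p -> r. Result: 'dqr'.

dqr


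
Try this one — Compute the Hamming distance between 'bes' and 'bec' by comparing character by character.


Alignment:
Position 1: 'b' vs 'b' = match
Position 2: 'e' vs 'e' = match
Position 3: 's' vs 'c' = DIFFER
Total differences: 1

1


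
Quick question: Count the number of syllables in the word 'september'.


Break 'september' into syllables: sep-tem-ber -> sep | tem | ber = 3 syllables

3 syllables


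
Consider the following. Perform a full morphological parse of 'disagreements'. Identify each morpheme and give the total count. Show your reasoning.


Step 1: Identify prefix: 'dis' (meaning: not/apart)
Step 2: Identify root: 'agree'
Step 3: Identify suffix(es): 'ment, s'
Decomposition: dis- (prefix: not/apart) + agree (root) + -ment (suffix: action/result) + -s (plural)
Total morphemes: 4

4 morphemes (dis- (prefix: not/apart) + agree (root) + -ment (suffix: action/result) + -s (plural))


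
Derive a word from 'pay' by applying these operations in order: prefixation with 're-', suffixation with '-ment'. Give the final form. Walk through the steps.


Step 1: Add prefix 're-' to 'pay' = 'repay'
Step 2: Add suffix '-ment' to 'repay' = 'repayment'

repayment


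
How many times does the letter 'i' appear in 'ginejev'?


Letter 'i' in 'ginejev': found at position(s) 2 = 1 occurrence(s).

1


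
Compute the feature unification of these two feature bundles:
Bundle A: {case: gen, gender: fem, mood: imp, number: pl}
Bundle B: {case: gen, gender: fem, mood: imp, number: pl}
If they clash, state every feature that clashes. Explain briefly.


Compare features:
case: A=gen vs B=gen -> unified: gen
gender: A=fem vs B=fem -> unified: fem
mood: A=imp vs B=imp -> unified: imp
number: A=pl vs B=pl -> unified: pl
No clashes found.

Unified: {case: gen, gender: fem, mood: imp, number: pl}


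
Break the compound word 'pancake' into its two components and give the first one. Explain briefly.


Split 'pancake' into 'pan' + 'cake'. The first part is 'pan'.

pan


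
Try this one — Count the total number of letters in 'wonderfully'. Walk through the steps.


Spell out 'wonderfully' and number each letter: w(1), o(2), n(3), d(4), e(5), r(6), f(7), u(8), l(9), l(10), y(11). Total: 11 letters.

11


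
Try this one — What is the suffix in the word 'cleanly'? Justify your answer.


The word 'cleanly' = 'clean' (root) + '-ly' (suffix). The suffix is '-ly'.

ly


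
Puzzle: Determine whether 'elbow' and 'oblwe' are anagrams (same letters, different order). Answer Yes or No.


Sorted letters of 'elbow': 'below'
Sorted letters of 'oblwe': 'below'
They match.

Yes


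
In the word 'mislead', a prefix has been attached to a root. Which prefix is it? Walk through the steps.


The word 'mislead' = 'mis' (prefix) + 'lead' (root). The prefix is 'mis'.

mis


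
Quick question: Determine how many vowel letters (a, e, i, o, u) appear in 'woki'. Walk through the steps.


Vowels in 'woki': o, i = 2 vowels.

2


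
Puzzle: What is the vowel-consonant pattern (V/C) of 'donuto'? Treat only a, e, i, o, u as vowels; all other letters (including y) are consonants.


Letter mapping: d = C, o = V, n = C, u = V, t = C, o = V.

CVCVCV


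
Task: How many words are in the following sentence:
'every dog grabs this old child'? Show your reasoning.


Split into words: every | dog | grabs | this | old | child = 6 words.

6


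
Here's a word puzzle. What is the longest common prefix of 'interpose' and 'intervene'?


Compare from the start: 5 characters match: 'inter'. Mismatch at position 6: 'p' vs 'v'.

inter


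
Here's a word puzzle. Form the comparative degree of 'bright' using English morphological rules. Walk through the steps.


Apply comparative formation (add -er): 'bright' -> 'brighter'.

brighter


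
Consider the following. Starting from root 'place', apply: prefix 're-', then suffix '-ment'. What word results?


Step 1: Add prefix 're-' to 'place' = 'replace'
Step 2: Add suffix '-ment' to 'replace' = 'replacement'

replacement


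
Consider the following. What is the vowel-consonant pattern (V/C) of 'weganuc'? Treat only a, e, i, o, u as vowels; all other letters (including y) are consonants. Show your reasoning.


Letter mapping: w = C, e = V, g = C, a = V, n = C, u = V, c = C.

CVCVCVC


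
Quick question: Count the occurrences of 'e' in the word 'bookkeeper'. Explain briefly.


Letter 'e' in 'bookkeeper': found at position(s) 6, 7, 9 = 3 occurrence(s).

3


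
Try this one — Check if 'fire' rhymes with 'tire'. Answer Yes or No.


Rime (stressed vowel + following sounds) of 'fire': -ire = /aɪər/
Rime of 'tire': -ire = /aɪər/
/aɪər/ and /aɪər/ are the same ending sound, so the words rhyme.

Yes


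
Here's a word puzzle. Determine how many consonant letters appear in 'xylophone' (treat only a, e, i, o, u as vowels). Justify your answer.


Consonants in 'xylophone': x, y, l, p, h, n = 6 consonants.

6


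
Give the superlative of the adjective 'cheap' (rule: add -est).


Apply superlative formation (add -est): 'cheap' -> 'cheapest'.

cheapest


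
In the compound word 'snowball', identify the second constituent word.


Split 'snowball' into 'snow' + 'ball'. The second part is 'ball'.

ball


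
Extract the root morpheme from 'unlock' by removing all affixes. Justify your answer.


Remove prefix 'un' from 'unlock' to get root 'lock'.

lock


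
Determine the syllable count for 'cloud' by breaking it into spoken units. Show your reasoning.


Break 'cloud' into syllables: cloud -> cloud = 1 syllable

1 syllable


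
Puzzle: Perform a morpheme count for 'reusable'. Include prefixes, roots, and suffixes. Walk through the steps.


Decomposition: re- (prefix) + use (root) + -able (suffix) = 3 morpheme(s)

3 morphemes


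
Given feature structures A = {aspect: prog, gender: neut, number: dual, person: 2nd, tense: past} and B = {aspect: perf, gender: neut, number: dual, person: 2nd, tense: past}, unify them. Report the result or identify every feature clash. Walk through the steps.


Compare features:
aspect: A=prog vs B=perf -> CLASH
gender: A=neut vs B=neut -> unified: neut
number: A=dual vs B=dual -> unified: dual
person: A=2nd vs B=2nd -> unified: 2nd
tense: A=past vs B=past -> unified: past
Clash detected on feature 'aspect' (prog vs perf); unification fails.

CLASH on 'aspect' (prog vs perf)


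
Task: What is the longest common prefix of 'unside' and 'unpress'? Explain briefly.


Compare from the start: 2 characters match: 'un'. Mismatch at position 3: 's' vs 'p'.

un


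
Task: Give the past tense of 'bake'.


Apply rule: Add -d (word ends in -e). 'bake' becomes 'baked'.

baked


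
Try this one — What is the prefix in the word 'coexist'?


The word 'coexist' = 'co' (prefix) + 'exist' (root). The prefix is 'co'.

co


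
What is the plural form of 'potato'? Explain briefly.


Apply rule: Add -es (consonant + o). 'potato' becomes 'potatoes'.

potatoes


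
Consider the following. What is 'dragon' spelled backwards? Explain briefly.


Reverse 'dragon' character by character: 'nogard'.

nogard


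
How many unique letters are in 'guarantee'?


Unique letters in 'guarantee': {a, e, g, n, r, t, u} = 7 distinct letters.

7


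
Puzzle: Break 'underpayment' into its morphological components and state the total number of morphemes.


Step 1: Identify prefix: 'under' (meaning: beneath/insufficient)
Step 2: Identify root: 'pay'
Step 3: Identify suffix(es): 'ment'
Decomposition: under- (prefix: beneath/insufficient) + pay (root) + -ment (suffix: action/result)
Total morphemes: 3

3 morphemes (under- (prefix: beneath/insufficient) + pay (root) + -ment (suffix: action/result))


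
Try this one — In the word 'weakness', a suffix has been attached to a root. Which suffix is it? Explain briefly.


The word 'weakness' = 'weak' (root) + '-ness' (suffix). The suffix is '-ness'.

ness


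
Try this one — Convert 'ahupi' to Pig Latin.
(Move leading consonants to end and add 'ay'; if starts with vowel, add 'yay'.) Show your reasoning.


'ahupi' starts with a vowel, so add 'yay': 'ahupiyay'.

ahupiyay


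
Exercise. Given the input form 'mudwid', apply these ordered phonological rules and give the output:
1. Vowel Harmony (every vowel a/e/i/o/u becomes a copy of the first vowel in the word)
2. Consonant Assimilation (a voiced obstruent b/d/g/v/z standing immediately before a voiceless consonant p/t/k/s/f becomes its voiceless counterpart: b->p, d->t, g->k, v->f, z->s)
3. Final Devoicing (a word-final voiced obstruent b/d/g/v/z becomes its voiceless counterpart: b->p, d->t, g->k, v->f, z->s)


Starting form: 'mudwid'
Rule 1: Vowel Harmony: all vowels become 'u' (matching first vowel). 'mudwid' -> 'mudwud'
Rule 2: Consonant Assimilation: no voiced obstruent (b/d/g/v/z) stands immediately before a voiceless consonant (p/t/k/s/f). No change.
Rule 3: Final Devoicing: word-final voiced obstruent 'd' becomes voiceless 't'. 'mudwud' -> 'mudwut'
Final form: 'mudwut'

mudwut


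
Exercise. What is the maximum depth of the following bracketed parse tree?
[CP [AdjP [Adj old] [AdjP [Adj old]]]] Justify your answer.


Count bracket nesting levels:
'[' at pos 0: depth = 1
'[' at pos 4: depth = 2
'[' at pos 10: depth = 3
'[' at pos 20: depth = 3
'[' at pos 26: depth = 4
Maximum depth reached: 4

4


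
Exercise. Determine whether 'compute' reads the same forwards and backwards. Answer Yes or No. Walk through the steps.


Forward: 'compute'
Reversed: 'etupmoc'
They differ.

No


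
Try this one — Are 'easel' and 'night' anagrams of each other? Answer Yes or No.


Sorted letters of 'easel': 'aeels'
Sorted letters of 'night': 'ghint'
They do not match.

No


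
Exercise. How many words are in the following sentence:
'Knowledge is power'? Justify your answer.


Split into words: Knowledge | is | power = 3 words.

3


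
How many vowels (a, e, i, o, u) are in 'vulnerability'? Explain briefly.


Vowels in 'vulnerability': u, e, a, i, i = 5 vowels.

5


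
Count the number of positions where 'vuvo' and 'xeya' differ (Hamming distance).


Alignment:
Position 1: 'v' vs 'x' = DIFFER
Position 2: 'u' vs 'e' = DIFFER
Position 3: 'v' vs 'y' = DIFFER
Position 4: 'o' vs 'a' = DIFFER
Total differences: 4

4


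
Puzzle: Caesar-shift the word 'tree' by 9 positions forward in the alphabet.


Shift each letter by 9: t -> c, r -> a, e -> n, e -> n. Result: 'cann'.

cann


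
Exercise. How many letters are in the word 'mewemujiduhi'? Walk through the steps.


Spell out 'mewemujiduhi' and number each letter: m(1), e(2), w(3), e(4), m(5), u(6), j(7), i(8), d(9), u(10), h(11), i(12). Total: 12 letters.

12


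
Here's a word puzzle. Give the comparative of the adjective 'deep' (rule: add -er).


Apply comparative formation (add -er): 'deep' -> 'deeper'.

deeper


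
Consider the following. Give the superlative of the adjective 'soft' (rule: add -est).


Apply superlative formation (add -est): 'soft' -> 'softest'.

softest


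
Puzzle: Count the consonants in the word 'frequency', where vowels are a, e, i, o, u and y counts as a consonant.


Consonants in 'frequency': f, r, q, n, c, y = 6 consonants.

6


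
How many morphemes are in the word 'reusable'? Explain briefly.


Decomposition: re- (prefix) + use (root) + -able (suffix) = 3 morpheme(s)

3 morphemes


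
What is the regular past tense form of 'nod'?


Apply rule: Double final consonant and add -ed. 'nod' becomes 'nodded'.

nodded


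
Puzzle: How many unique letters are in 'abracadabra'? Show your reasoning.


Unique letters in 'abracadabra': {a, b, c, d, r} = 5 distinct letters.

5


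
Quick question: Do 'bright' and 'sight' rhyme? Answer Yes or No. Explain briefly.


Rime (stressed vowel + following sounds) of 'bright': -ight = /aɪt/
Rime of 'sight': -ight = /aɪt/
/aɪt/ and /aɪt/ are the same ending sound, so the words rhyme.

Yes


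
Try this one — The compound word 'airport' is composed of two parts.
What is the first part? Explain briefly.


Split 'airport' into 'air' + 'port'. The first part is 'air'.

air


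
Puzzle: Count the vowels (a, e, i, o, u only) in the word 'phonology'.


Vowels in 'phonology': o, o, o = 3 vowels.

3


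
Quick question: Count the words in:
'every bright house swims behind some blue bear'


Split into words: every | bright | house | swims | behind | some | blue | bear = 8 words.

8


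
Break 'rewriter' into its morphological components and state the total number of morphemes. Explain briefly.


Step 1: Identify prefix: 're' (meaning: again)
Step 2: Identify root: 'write'
Step 3: Identify suffix(es): 'er'
Decomposition: re- (prefix: again) + write (root) + -er (suffix: one who)
Total morphemes: 3

3 morphemes (re- (prefix: again) + write (root) + -er (suffix: one who))


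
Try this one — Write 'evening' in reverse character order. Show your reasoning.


Reverse 'evening' character by character: 'gnineve'.

gnineve


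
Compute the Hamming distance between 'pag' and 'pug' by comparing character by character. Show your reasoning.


Alignment:
Position 1: 'p' vs 'p' = match
Position 2: 'a' vs 'u' = DIFFER
Position 3: 'g' vs 'g' = match
Total differences: 1

1


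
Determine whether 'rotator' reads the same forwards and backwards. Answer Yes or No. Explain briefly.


Forward: 'rotator'
Reversed: 'rotator'
They are identical.

Yes


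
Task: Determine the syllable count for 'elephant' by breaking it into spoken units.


Break 'elephant' into syllables: el-e-phant -> el | e | phant = 3 syllables

3 syllables


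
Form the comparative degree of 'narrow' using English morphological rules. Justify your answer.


Apply comparative formation (add -er): 'narrow' -> 'narrower'.

narrower


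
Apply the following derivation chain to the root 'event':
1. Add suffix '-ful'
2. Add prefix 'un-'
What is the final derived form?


Step 1: Add suffix '-ful' to 'event' = 'eventful'
Step 2: Add prefix 'un-' to 'eventful' = 'uneventful'

uneventful


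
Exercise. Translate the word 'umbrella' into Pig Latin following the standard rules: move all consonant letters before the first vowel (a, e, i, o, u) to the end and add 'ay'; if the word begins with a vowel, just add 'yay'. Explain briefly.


'umbrella' starts with a vowel, so add 'yay': 'umbrellayay'.

umbrellayay


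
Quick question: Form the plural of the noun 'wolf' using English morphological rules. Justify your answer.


Apply rule: Change -f to -ves. 'wolf' becomes 'wolves'.

wolves


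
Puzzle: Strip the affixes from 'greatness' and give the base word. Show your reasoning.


Remove suffix '-ness' from 'greatness' to get root 'great'.

great


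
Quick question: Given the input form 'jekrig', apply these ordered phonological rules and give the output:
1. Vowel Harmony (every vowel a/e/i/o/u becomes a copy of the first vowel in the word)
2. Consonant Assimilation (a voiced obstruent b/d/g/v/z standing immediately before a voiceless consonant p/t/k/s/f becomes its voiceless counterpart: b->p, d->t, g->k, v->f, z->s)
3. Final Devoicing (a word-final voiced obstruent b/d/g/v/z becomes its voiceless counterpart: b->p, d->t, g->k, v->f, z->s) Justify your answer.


Starting form: 'jekrig'
Rule 1: Vowel Harmony: all vowels become 'e' (matching first vowel). 'jekrig' -> 'jekreg'
Rule 2: Consonant Assimilation: no voiced obstruent (b/d/g/v/z) stands immediately before a voiceless consonant (p/t/k/s/f). No change.
Rule 3: Final Devoicing: word-final voiced obstruent 'g' becomes voiceless 'k'. 'jekreg' -> 'jekrek'
Final form: 'jekrek'

jekrek


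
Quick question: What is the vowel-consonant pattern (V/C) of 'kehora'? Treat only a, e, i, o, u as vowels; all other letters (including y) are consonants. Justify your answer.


Letter mapping: k = C, e = V, h = C, o = V, r = C, a = V.

CVCVCV


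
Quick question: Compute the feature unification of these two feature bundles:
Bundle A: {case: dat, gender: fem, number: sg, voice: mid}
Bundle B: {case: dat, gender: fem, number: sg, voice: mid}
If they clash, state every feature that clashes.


Compare features:
case: A=dat vs B=dat -> unified: dat
gender: A=fem vs B=fem -> unified: fem
number: A=sg vs B=sg -> unified: sg
voice: A=mid vs B=mid -> unified: mid
No clashes found.

Unified: {case: dat, gender: fem, number: sg, voice: mid}
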